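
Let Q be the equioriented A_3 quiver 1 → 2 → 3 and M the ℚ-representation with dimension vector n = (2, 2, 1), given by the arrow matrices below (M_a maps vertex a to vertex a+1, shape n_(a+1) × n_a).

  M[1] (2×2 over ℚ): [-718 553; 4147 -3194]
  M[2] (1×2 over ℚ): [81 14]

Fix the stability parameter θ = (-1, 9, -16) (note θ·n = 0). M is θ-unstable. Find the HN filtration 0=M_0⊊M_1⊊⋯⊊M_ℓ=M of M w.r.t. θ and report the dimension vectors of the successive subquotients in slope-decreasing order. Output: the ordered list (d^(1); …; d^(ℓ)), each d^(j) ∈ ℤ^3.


Barcode: M ≅ I[1,2], I[1,3]. HN layers by μ_θ (3 steps, strictly decreasing):
  μ^(1)=9; μ^(2)=-1; μ^(3)=-8/3

((0, 1, 0); (1, 0, 0); (1, 1, 1))


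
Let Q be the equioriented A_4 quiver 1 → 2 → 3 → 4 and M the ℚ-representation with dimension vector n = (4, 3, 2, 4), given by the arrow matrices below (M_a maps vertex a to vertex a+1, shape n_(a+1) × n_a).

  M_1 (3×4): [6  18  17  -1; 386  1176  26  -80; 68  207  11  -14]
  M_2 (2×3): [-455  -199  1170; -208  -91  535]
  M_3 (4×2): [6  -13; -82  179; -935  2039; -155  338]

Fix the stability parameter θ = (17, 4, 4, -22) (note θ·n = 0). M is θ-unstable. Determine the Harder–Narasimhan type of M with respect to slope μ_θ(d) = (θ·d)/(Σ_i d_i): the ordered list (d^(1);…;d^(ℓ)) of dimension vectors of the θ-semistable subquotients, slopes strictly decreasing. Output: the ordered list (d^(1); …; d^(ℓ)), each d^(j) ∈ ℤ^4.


Interval decomposition of M: I[1,1], I[1,2], I[1,4]^2, I[4,4]^2.
HN type (ℓ=4): μ^(1)=17; μ^(2)=21/2; μ^(3)=3/4; μ^(4)=-22

((1, 0, 0, 0); (1, 1, 0, 0); (2, 2, 2, 2); (0, 0, 0, 2))


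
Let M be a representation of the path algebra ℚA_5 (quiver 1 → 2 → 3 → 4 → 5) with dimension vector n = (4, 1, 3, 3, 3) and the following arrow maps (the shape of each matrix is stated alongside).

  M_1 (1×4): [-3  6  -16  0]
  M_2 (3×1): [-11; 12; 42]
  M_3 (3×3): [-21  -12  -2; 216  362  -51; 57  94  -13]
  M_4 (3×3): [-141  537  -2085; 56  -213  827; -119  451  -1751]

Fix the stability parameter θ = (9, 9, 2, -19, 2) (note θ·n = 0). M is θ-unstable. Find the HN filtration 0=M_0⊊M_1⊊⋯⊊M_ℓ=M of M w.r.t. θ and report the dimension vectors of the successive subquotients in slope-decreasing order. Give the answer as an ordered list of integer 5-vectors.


Via rank(M_{q-1}∘⋯∘M_p): M ≅ I[1,1]^3, I[1,5], I[3,3], I[3,4], I[4,5], I[5,5].
μ_θ-semistable layers: μ^(1)=9; μ^(2)=2; μ^(3)=1/4; μ^(4)=-17/2; μ^(5)=-19

((3, 0, 0, 0, 0); (0, 0, 1, 0, 3); (1, 1, 1, 1, 0); (0, 0, 1, 1, 0); (0, 0, 0, 1, 0))


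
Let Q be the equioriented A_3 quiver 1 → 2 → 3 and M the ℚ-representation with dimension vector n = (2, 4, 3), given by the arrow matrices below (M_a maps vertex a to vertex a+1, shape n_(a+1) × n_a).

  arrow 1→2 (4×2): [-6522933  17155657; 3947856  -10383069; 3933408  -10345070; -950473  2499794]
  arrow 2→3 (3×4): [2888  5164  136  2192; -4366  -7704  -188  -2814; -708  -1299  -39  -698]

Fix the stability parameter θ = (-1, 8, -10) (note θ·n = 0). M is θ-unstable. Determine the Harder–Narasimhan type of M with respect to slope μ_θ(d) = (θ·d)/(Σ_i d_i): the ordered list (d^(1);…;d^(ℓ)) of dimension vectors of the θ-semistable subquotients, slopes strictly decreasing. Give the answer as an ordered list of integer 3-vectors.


Interval decomposition of M: I[1,2], I[1,3], I[2,3]^2.
HN type (ℓ=2): μ^(1)=8; μ^(2)=-1

((0, 1, 0); (2, 3, 3))


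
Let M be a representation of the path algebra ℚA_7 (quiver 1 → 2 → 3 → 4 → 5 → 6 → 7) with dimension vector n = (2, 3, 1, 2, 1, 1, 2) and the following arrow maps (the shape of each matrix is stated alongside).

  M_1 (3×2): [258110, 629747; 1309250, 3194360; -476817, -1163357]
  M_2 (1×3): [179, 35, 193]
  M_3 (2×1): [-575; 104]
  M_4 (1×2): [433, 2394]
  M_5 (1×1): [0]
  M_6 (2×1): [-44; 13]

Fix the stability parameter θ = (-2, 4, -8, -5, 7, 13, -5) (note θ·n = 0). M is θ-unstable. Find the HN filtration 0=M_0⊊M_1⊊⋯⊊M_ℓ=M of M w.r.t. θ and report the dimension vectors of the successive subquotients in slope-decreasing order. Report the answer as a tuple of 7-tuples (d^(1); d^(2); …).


Via rank(M_{q-1}∘⋯∘M_p): M ≅ I[1,2], I[1,5], I[2,2], I[4,4], I[6,7], I[7,7].
μ_θ-semistable layers: μ^(1)=7; μ^(2)=4; μ^(3)=-2; μ^(4)=-11/4; μ^(5)=-5

((0, 0, 0, 0, 1, 0, 0); (0, 2, 0, 0, 0, 1, 1); (1, 0, 0, 0, 0, 0, 0); (1, 1, 1, 1, 0, 0, 0); (0, 0, 0, 1, 0, 0, 1))


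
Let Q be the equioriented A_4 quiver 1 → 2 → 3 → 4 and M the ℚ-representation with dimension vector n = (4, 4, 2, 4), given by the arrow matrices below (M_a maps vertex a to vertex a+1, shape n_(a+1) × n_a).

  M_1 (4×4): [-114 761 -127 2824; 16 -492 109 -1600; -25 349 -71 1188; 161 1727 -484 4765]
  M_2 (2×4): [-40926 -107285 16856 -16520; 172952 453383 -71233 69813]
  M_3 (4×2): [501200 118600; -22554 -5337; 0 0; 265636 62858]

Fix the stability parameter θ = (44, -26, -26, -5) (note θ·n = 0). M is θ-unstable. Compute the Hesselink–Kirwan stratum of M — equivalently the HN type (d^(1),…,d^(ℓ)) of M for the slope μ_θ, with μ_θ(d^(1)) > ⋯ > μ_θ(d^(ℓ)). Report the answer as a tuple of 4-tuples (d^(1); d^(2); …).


Interval decomposition of M: I[1,2]^2, I[1,3], I[1,4], I[4,4]^3.
HN type (ℓ=4): μ^(1)=9; μ^(2)=-8/3; μ^(3)=-13/4; μ^(4)=-5

((2, 2, 0, 0); (1, 1, 1, 0); (1, 1, 1, 1); (0, 0, 0, 3))


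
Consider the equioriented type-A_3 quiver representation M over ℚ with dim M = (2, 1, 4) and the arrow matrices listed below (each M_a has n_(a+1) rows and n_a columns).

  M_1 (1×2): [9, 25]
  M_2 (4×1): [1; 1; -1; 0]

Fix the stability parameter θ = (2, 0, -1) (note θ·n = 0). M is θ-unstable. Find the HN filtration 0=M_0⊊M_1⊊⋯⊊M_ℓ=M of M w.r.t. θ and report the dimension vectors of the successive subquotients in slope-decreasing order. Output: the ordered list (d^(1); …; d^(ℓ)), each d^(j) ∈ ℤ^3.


Barcode: M ≅ I[1,1], I[1,3], I[3,3]^3. HN layers by μ_θ (3 steps, strictly decreasing):
  μ^(1)=2; μ^(2)=1/3; μ^(3)=-1

((1, 0, 0); (1, 1, 1); (0, 0, 3))


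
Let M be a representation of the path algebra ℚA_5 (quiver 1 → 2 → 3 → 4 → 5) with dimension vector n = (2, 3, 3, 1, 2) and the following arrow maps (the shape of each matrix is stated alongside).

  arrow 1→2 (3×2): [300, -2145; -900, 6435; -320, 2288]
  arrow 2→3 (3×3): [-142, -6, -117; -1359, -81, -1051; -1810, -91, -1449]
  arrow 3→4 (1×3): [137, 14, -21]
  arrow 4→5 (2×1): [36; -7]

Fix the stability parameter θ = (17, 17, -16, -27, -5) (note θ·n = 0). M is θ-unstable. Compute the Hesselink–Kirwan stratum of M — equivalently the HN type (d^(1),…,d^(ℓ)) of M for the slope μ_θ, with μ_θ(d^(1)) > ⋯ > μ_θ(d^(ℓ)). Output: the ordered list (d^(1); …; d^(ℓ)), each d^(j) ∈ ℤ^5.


Via rank(M_{q-1}∘⋯∘M_p): M ≅ I[1,1], I[1,5], I[2,3]^2, I[5,5].
μ_θ-semistable layers: μ^(1)=17; μ^(2)=1/2; μ^(3)=-14/5; μ^(4)=-5

((1, 0, 0, 0, 0); (0, 2, 2, 0, 0); (1, 1, 1, 1, 1); (0, 0, 0, 0, 1))


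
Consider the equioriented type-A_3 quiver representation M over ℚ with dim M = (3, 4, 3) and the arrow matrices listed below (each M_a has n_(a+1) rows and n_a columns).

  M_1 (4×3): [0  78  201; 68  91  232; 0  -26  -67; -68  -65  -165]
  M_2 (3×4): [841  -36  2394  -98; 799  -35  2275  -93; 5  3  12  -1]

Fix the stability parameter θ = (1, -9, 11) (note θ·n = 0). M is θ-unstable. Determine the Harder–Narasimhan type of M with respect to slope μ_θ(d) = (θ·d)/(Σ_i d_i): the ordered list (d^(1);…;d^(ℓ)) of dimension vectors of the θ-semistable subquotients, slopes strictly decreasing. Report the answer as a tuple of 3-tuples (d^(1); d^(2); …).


Barcode: M ≅ I[1,1], I[1,2], I[1,3], I[2,3]^2. HN layers by μ_θ (4 steps, strictly decreasing):
  μ^(1)=11; μ^(2)=1; μ^(3)=-4; μ^(4)=-9

((0, 0, 3); (1, 0, 0); (2, 2, 0); (0, 2, 0))


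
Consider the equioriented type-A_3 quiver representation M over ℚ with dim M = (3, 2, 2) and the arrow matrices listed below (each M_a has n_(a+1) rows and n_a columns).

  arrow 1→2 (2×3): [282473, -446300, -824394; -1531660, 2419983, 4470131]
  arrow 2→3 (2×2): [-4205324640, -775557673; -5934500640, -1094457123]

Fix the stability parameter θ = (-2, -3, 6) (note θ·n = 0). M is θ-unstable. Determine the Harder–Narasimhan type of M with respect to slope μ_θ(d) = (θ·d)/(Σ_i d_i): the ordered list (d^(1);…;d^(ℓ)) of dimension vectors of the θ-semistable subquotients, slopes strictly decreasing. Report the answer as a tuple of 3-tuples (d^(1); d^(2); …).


Interval decomposition of M: I[1,1], I[1,2], I[1,3], I[3,3].
HN type (ℓ=3): μ^(1)=6; μ^(2)=-2; μ^(3)=-5/2

((0, 0, 2); (1, 0, 0); (2, 2, 0))


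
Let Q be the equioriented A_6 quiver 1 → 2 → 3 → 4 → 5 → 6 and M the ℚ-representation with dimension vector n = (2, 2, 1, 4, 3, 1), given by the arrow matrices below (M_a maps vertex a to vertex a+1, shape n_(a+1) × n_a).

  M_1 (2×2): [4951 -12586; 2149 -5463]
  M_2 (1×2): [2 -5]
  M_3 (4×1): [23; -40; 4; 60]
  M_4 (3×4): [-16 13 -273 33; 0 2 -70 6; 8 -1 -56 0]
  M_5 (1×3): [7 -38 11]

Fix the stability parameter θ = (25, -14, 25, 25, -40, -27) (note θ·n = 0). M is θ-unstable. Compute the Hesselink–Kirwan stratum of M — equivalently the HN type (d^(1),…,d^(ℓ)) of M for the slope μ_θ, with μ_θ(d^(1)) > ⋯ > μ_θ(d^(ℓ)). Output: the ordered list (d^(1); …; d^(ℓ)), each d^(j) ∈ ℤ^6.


Interval decomposition of M: I[1,2], I[1,4], I[4,4], I[4,5], I[4,6], I[5,5].
HN type (ℓ=5): μ^(1)=25; μ^(2)=11/2; μ^(3)=-15/2; μ^(4)=-14; μ^(5)=-40

((0, 0, 1, 2, 0, 0); (2, 2, 0, 0, 0, 0); (0, 0, 0, 1, 1, 0); (0, 0, 0, 1, 1, 1); (0, 0, 0, 0, 1, 0))


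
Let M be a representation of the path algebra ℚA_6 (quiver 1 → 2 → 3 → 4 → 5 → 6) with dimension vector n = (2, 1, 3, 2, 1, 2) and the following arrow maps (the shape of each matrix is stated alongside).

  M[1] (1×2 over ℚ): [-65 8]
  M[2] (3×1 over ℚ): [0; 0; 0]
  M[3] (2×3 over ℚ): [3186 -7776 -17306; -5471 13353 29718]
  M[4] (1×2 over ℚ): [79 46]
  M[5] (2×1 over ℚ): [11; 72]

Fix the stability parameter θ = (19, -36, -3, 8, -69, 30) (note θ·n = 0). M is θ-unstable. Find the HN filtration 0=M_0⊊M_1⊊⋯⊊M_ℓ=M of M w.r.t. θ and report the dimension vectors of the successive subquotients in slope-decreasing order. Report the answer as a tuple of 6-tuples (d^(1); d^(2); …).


Interval decomposition of M: I[1,1], I[1,2], I[3,3], I[3,4], I[3,6], I[6,6].
HN type (ℓ=6): μ^(1)=30; μ^(2)=19; μ^(3)=8; μ^(4)=-3; μ^(5)=-17/2; μ^(6)=-64/3

((0, 0, 0, 0, 0, 2); (1, 0, 0, 0, 0, 0); (0, 0, 0, 1, 0, 0); (0, 0, 2, 0, 0, 0); (1, 1, 0, 0, 0, 0); (0, 0, 1, 1, 1, 0))


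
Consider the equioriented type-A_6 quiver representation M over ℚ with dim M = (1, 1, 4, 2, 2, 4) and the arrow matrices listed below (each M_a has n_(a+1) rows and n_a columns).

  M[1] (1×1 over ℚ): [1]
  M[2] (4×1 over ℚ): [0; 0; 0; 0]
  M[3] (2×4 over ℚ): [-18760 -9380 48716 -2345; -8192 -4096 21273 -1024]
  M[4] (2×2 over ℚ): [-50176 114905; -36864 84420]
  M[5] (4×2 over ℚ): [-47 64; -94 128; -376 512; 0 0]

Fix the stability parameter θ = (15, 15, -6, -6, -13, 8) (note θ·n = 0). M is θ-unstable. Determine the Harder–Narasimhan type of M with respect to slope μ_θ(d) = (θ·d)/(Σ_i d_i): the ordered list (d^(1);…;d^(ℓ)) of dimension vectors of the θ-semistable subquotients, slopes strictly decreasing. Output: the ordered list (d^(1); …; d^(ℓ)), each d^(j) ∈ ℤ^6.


Barcode: M ≅ I[1,2], I[3,3]^2, I[3,4], I[3,6], I[5,5], I[6,6]^3. HN layers by μ_θ (5 steps, strictly decreasing):
  μ^(1)=15; μ^(2)=8; μ^(3)=-6; μ^(4)=-25/3; μ^(5)=-13

((1, 1, 0, 0, 0, 0); (0, 0, 0, 0, 0, 4); (0, 0, 3, 1, 0, 0); (0, 0, 1, 1, 1, 0); (0, 0, 0, 0, 1, 0))


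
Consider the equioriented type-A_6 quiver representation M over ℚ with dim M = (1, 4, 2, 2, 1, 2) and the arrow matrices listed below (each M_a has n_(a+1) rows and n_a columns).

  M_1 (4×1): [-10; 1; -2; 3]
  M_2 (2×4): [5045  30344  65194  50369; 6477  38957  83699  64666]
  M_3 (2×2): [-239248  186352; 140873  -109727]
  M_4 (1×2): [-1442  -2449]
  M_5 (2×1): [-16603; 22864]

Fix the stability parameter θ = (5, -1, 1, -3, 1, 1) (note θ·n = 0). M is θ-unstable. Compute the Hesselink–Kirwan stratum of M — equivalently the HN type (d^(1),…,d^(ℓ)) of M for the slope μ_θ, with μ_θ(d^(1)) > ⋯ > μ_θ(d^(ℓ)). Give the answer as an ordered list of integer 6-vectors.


Barcode: M ≅ I[1,3], I[2,2]^2, I[2,6], I[4,4], I[6,6]. HN layers by μ_θ (4 steps, strictly decreasing):
  μ^(1)=5/3; μ^(2)=1; μ^(3)=-1; μ^(4)=-3

((1, 1, 1, 0, 0, 0); (0, 0, 0, 0, 1, 2); (0, 3, 1, 1, 0, 0); (0, 0, 0, 1, 0, 0))


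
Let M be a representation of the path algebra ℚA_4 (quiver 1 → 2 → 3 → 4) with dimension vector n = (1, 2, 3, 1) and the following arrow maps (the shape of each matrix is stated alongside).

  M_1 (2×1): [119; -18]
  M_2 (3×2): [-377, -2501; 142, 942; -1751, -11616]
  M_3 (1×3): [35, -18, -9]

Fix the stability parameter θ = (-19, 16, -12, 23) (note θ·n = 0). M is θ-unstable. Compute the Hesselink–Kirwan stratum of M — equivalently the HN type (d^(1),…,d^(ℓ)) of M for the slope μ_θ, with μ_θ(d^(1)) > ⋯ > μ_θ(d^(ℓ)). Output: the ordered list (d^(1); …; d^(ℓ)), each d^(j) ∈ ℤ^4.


Via rank(M_{q-1}∘⋯∘M_p): M ≅ I[1,4], I[2,3], I[3,3].
μ_θ-semistable layers: μ^(1)=23; μ^(2)=2; μ^(3)=-12; μ^(4)=-19

((0, 0, 0, 1); (0, 2, 2, 0); (0, 0, 1, 0); (1, 0, 0, 0))


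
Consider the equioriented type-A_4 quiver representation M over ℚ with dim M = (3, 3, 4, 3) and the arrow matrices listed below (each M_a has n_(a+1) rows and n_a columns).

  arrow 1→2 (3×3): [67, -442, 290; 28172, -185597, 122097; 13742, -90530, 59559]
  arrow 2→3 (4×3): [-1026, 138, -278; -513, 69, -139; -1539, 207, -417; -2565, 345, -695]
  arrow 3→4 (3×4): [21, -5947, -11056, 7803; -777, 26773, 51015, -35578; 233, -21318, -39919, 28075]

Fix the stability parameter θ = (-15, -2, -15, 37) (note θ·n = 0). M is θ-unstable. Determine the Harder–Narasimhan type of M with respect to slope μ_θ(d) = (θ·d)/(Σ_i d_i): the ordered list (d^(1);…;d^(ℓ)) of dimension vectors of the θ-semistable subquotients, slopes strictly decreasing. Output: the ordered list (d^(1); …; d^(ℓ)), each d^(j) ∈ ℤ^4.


Via rank(M_{q-1}∘⋯∘M_p): M ≅ I[1,2]^2, I[1,4], I[3,3], I[3,4]^2.
μ_θ-semistable layers: μ^(1)=37; μ^(2)=-2; μ^(3)=-17/2; μ^(4)=-15

((0, 0, 0, 3); (0, 2, 0, 0); (0, 1, 1, 0); (3, 0, 3, 0))


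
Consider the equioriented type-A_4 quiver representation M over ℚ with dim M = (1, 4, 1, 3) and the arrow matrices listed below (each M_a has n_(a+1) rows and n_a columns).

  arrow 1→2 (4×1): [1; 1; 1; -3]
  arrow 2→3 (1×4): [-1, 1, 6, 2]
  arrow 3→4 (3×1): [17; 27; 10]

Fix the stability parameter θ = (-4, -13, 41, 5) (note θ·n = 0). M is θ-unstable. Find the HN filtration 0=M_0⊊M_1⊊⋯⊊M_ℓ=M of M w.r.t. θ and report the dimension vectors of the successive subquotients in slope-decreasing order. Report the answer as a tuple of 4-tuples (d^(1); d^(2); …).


Via rank(M_{q-1}∘⋯∘M_p): M ≅ I[1,2], I[2,2]^2, I[2,4], I[4,4]^2.
μ_θ-semistable layers: μ^(1)=23; μ^(2)=5; μ^(3)=-17/2; μ^(4)=-13

((0, 0, 1, 1); (0, 0, 0, 2); (1, 1, 0, 0); (0, 3, 0, 0))


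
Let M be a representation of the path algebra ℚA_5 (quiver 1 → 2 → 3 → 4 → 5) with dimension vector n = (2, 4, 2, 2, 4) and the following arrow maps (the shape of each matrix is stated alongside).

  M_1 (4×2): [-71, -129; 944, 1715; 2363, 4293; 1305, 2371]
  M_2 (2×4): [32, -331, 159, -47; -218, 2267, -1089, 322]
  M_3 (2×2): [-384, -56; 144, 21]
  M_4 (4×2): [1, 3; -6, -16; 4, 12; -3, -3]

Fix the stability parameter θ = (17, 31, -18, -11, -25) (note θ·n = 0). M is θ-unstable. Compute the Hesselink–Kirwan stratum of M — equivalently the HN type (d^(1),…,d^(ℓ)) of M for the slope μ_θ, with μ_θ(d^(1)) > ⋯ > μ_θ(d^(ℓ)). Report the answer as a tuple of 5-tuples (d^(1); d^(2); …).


Via rank(M_{q-1}∘⋯∘M_p): M ≅ I[1,3], I[1,5], I[2,2]^2, I[4,5], I[5,5]^2.
μ_θ-semistable layers: μ^(1)=31; μ^(2)=10; μ^(3)=-6/5; μ^(4)=-18; μ^(5)=-25

((0, 2, 0, 0, 0); (1, 1, 1, 0, 0); (1, 1, 1, 1, 1); (0, 0, 0, 1, 1); (0, 0, 0, 0, 2))


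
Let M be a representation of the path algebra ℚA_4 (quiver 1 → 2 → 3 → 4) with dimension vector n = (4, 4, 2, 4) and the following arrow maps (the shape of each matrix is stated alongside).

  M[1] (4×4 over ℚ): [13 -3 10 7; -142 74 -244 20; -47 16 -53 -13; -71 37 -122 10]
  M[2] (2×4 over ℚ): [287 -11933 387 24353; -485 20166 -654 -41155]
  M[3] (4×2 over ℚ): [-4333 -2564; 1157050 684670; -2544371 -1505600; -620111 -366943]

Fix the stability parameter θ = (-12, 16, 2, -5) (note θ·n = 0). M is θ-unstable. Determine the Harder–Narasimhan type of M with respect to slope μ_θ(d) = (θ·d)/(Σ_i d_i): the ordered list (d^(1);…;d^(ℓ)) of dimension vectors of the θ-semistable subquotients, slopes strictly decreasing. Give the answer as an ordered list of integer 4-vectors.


Via rank(M_{q-1}∘⋯∘M_p): M ≅ I[1,1], I[1,2], I[1,4]^2, I[2,2], I[4,4]^2.
μ_θ-semistable layers: μ^(1)=16; μ^(2)=13/3; μ^(3)=-5; μ^(4)=-12

((0, 2, 0, 0); (0, 2, 2, 2); (0, 0, 0, 2); (4, 0, 0, 0))


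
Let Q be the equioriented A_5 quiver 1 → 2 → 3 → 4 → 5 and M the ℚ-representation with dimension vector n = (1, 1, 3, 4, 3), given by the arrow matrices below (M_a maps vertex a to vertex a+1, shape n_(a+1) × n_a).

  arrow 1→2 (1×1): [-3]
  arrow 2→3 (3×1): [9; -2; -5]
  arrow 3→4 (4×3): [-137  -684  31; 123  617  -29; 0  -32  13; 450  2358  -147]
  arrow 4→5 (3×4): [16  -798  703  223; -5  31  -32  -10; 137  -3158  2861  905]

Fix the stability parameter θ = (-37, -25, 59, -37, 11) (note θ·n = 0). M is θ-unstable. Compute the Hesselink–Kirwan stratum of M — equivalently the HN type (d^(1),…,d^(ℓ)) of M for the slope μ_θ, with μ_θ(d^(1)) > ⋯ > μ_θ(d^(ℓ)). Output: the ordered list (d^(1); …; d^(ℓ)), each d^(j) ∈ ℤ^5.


Interval decomposition of M: I[1,4], I[3,5]^2, I[4,5].
HN type (ℓ=3): μ^(1)=11; μ^(2)=-25; μ^(3)=-37

((0, 0, 3, 3, 3); (0, 1, 0, 0, 0); (1, 0, 0, 1, 0))


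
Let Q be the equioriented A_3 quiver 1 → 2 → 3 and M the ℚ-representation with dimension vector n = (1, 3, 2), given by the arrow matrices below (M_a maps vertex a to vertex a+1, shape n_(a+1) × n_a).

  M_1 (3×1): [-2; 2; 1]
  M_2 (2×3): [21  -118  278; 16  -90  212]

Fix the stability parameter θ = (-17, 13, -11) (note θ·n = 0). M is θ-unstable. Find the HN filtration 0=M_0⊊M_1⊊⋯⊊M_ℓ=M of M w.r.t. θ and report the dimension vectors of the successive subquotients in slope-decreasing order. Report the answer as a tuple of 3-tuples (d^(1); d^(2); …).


Barcode: M ≅ I[1,2], I[2,3]^2. HN layers by μ_θ (3 steps, strictly decreasing):
  μ^(1)=13; μ^(2)=1; μ^(3)=-17

((0, 1, 0); (0, 2, 2); (1, 0, 0))


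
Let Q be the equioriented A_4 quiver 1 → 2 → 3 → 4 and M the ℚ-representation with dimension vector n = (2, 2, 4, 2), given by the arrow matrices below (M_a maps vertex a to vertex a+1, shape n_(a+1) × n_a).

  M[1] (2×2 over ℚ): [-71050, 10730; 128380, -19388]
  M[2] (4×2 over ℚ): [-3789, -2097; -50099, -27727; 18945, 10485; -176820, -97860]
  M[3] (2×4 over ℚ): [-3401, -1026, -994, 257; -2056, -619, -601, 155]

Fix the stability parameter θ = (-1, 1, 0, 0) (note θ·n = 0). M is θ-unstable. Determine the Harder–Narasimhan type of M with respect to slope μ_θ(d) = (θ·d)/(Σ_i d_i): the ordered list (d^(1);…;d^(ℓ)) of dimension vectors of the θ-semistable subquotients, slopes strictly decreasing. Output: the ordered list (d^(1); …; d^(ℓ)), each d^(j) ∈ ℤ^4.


Via rank(M_{q-1}∘⋯∘M_p): M ≅ I[1,1], I[1,4], I[2,2], I[3,3]^2, I[3,4].
μ_θ-semistable layers: μ^(1)=1; μ^(2)=1/3; μ^(3)=0; μ^(4)=-1

((0, 1, 0, 0); (0, 1, 1, 1); (0, 0, 3, 1); (2, 0, 0, 0))


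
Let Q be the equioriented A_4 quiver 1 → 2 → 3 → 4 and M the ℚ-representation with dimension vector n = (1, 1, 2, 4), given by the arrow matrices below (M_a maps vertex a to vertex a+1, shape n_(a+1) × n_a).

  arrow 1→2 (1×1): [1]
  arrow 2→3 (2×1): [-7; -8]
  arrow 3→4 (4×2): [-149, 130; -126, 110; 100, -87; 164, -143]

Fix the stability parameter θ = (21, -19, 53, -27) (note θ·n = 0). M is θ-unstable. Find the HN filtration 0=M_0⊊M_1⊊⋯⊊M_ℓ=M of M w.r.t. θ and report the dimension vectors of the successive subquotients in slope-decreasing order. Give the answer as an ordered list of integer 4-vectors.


Via rank(M_{q-1}∘⋯∘M_p): M ≅ I[1,4], I[3,4], I[4,4]^2.
μ_θ-semistable layers: μ^(1)=13; μ^(2)=1; μ^(3)=-27

((0, 0, 2, 2); (1, 1, 0, 0); (0, 0, 0, 2))


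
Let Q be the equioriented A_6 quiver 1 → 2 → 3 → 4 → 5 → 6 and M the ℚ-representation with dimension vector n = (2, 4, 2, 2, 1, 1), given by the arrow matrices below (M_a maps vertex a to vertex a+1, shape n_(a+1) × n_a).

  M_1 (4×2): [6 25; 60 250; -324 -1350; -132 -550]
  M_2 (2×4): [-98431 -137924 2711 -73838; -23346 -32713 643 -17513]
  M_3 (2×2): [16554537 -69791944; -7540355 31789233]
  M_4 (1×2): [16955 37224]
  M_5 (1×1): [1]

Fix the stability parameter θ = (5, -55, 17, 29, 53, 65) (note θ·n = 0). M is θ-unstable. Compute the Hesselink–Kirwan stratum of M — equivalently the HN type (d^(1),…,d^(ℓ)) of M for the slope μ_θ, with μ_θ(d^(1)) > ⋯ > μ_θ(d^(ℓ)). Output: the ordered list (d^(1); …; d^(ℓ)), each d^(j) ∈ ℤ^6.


Via rank(M_{q-1}∘⋯∘M_p): M ≅ I[1,1], I[1,6], I[2,2]^2, I[2,4].
μ_θ-semistable layers: μ^(1)=65; μ^(2)=53; μ^(3)=29; μ^(4)=17; μ^(5)=5; μ^(6)=-25; μ^(7)=-55

((0, 0, 0, 0, 0, 1); (0, 0, 0, 0, 1, 0); (0, 0, 0, 2, 0, 0); (0, 0, 2, 0, 0, 0); (1, 0, 0, 0, 0, 0); (1, 1, 0, 0, 0, 0); (0, 3, 0, 0, 0, 0))


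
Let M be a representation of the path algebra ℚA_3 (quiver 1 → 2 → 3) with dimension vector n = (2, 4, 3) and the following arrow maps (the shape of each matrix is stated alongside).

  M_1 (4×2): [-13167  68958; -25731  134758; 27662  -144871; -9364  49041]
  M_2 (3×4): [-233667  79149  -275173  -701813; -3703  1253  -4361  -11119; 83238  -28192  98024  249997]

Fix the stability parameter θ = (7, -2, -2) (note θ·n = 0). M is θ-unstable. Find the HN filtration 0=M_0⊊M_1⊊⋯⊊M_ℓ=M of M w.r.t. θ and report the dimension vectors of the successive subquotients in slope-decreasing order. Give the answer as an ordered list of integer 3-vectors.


Interval decomposition of M: I[1,2], I[1,3], I[2,3]^2.
HN type (ℓ=3): μ^(1)=5/2; μ^(2)=1; μ^(3)=-2

((1, 1, 0); (1, 1, 1); (0, 2, 2))


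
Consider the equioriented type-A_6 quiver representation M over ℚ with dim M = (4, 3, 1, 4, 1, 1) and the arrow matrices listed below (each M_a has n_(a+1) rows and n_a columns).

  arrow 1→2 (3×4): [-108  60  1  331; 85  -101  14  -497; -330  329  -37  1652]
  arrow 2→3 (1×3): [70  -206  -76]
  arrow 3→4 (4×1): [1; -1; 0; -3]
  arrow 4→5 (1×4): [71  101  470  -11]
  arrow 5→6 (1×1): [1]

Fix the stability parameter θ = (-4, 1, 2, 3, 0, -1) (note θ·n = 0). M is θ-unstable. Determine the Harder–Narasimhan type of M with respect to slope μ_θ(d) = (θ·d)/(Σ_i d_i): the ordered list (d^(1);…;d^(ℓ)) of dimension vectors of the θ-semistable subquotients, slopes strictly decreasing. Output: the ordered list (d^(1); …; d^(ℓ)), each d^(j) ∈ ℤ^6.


Barcode: M ≅ I[1,1], I[1,2]^2, I[1,6], I[4,4]^3. HN layers by μ_θ (3 steps, strictly decreasing):
  μ^(1)=3; μ^(2)=1; μ^(3)=-4

((0, 0, 0, 3, 0, 0); (0, 3, 1, 1, 1, 1); (4, 0, 0, 0, 0, 0))


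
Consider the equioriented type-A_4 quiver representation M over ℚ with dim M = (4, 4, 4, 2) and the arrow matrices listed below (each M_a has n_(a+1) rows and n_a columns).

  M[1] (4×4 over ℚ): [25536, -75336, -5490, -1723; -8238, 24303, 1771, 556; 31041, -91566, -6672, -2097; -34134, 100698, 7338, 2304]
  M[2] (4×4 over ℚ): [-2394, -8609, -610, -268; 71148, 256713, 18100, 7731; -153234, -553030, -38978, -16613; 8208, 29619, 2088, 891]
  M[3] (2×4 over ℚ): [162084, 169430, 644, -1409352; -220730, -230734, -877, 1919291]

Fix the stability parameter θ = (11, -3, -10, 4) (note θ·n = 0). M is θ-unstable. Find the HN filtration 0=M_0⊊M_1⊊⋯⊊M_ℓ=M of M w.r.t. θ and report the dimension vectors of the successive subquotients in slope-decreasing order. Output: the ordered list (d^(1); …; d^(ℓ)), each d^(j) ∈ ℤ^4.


Barcode: M ≅ I[1,1], I[1,2]^2, I[1,4], I[2,4], I[3,3]^2. HN layers by μ_θ (5 steps, strictly decreasing):
  μ^(1)=11; μ^(2)=4; μ^(3)=-2/3; μ^(4)=-13/2; μ^(5)=-10

((1, 0, 0, 0); (2, 2, 0, 2); (1, 1, 1, 0); (0, 1, 1, 0); (0, 0, 2, 0))


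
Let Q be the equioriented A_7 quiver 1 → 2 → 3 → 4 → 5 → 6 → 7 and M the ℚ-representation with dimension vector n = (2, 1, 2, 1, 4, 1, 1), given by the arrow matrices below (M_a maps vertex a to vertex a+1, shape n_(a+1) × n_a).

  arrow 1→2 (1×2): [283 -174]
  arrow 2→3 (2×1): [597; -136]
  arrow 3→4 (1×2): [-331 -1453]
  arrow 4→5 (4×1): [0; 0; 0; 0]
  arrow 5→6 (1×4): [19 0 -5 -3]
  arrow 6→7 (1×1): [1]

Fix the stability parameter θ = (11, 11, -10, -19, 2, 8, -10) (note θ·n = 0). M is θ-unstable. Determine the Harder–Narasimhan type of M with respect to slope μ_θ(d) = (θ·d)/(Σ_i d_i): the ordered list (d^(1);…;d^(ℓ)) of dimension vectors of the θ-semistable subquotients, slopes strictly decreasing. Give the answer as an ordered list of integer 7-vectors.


Barcode: M ≅ I[1,1], I[1,4], I[3,3], I[5,5]^3, I[5,7]. HN layers by μ_θ (5 steps, strictly decreasing):
  μ^(1)=11; μ^(2)=2; μ^(3)=0; μ^(4)=-7/4; μ^(5)=-10

((1, 0, 0, 0, 0, 0, 0); (0, 0, 0, 0, 3, 0, 0); (0, 0, 0, 0, 1, 1, 1); (1, 1, 1, 1, 0, 0, 0); (0, 0, 1, 0, 0, 0, 0))


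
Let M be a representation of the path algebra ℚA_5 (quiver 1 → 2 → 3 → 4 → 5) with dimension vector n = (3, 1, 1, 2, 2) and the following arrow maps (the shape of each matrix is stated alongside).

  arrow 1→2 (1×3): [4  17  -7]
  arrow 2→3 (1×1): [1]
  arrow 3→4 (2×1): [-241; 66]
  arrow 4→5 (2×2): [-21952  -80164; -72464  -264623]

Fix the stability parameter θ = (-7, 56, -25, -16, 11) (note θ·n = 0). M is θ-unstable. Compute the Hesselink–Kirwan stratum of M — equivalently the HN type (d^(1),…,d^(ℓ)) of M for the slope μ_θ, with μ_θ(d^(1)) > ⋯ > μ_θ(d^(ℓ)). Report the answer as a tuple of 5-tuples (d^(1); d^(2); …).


Barcode: M ≅ I[1,1]^2, I[1,5], I[4,4], I[5,5]. HN layers by μ_θ (4 steps, strictly decreasing):
  μ^(1)=11; μ^(2)=5; μ^(3)=-7; μ^(4)=-16

((0, 0, 0, 0, 2); (0, 1, 1, 1, 0); (3, 0, 0, 0, 0); (0, 0, 0, 1, 0))


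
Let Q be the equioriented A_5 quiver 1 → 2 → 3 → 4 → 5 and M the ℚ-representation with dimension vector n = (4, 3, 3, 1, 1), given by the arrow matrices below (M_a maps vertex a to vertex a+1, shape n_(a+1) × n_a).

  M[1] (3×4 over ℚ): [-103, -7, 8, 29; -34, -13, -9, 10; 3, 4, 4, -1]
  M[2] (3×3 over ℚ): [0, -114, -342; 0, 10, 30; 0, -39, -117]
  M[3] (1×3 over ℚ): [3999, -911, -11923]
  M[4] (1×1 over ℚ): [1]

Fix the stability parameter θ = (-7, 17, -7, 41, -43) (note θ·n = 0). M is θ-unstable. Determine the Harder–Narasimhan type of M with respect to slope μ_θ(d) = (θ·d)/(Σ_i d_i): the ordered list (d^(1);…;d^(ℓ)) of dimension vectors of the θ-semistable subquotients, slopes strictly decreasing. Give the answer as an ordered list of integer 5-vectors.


Interval decomposition of M: I[1,1], I[1,2]^2, I[1,5], I[3,3]^2.
HN type (ℓ=3): μ^(1)=17; μ^(2)=2; μ^(3)=-7

((0, 2, 0, 0, 0); (0, 1, 1, 1, 1); (4, 0, 2, 0, 0))


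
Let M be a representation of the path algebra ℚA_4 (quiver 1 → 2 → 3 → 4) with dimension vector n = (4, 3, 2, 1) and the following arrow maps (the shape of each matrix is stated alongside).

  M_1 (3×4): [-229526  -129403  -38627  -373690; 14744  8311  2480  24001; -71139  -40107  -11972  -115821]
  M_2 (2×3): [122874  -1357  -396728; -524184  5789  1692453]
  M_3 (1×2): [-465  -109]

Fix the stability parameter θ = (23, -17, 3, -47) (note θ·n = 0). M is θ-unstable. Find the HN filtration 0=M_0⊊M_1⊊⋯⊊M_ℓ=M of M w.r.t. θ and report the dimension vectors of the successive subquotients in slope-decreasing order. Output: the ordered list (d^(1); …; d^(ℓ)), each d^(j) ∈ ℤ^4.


Via rank(M_{q-1}∘⋯∘M_p): M ≅ I[1,1], I[1,2], I[1,3], I[1,4].
μ_θ-semistable layers: μ^(1)=23; μ^(2)=3; μ^(3)=-19/2

((1, 0, 0, 0); (2, 2, 1, 0); (1, 1, 1, 1))


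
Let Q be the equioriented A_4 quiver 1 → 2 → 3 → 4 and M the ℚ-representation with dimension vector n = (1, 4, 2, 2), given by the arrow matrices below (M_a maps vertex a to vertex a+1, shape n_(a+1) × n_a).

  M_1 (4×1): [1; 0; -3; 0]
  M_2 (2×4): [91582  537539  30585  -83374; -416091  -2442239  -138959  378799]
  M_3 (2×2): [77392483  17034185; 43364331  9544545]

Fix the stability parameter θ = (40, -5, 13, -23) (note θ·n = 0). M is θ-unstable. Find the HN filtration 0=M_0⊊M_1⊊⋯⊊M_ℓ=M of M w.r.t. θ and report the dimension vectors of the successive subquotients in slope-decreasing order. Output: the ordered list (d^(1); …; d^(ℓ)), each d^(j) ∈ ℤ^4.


Barcode: M ≅ I[1,4], I[2,2]^2, I[2,3], I[4,4]. HN layers by μ_θ (4 steps, strictly decreasing):
  μ^(1)=13; μ^(2)=25/4; μ^(3)=-5; μ^(4)=-23

((0, 0, 1, 0); (1, 1, 1, 1); (0, 3, 0, 0); (0, 0, 0, 1))


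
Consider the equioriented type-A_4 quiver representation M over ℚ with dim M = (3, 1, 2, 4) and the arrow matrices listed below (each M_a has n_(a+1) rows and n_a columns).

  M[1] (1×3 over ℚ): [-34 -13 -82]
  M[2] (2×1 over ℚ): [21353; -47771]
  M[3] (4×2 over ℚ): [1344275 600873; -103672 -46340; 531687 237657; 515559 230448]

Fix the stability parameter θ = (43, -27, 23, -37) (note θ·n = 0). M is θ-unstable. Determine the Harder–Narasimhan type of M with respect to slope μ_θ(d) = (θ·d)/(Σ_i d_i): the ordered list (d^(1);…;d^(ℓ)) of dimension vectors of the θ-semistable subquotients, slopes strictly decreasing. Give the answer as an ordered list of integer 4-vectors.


Barcode: M ≅ I[1,1]^2, I[1,4], I[3,4], I[4,4]^2. HN layers by μ_θ (4 steps, strictly decreasing):
  μ^(1)=43; μ^(2)=1/2; μ^(3)=-7; μ^(4)=-37

((2, 0, 0, 0); (1, 1, 1, 1); (0, 0, 1, 1); (0, 0, 0, 2))


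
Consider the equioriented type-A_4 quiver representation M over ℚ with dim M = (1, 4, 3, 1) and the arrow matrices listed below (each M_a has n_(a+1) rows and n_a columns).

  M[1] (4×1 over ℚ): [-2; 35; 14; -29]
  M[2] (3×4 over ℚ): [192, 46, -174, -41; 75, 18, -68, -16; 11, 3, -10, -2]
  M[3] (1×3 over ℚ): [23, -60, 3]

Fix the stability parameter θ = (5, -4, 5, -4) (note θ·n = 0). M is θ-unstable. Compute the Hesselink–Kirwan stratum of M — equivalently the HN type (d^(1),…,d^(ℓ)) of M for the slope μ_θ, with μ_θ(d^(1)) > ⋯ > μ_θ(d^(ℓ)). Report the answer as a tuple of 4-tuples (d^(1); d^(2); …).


Interval decomposition of M: I[1,3], I[2,2], I[2,3], I[2,4].
HN type (ℓ=3): μ^(1)=5; μ^(2)=1/2; μ^(3)=-4

((0, 0, 2, 0); (1, 1, 1, 1); (0, 3, 0, 0))


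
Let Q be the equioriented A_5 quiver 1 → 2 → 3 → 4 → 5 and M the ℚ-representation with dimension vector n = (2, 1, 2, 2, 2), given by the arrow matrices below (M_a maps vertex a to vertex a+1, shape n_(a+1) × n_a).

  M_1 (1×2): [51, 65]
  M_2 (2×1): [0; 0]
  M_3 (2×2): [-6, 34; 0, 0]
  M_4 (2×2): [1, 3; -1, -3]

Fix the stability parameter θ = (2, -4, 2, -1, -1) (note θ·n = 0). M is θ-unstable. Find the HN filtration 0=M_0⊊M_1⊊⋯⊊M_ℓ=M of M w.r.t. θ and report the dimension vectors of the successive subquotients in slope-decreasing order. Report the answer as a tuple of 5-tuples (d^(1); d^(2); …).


Barcode: M ≅ I[1,1], I[1,2], I[3,3], I[3,5], I[4,4], I[5,5]. HN layers by μ_θ (3 steps, strictly decreasing):
  μ^(1)=2; μ^(2)=0; μ^(3)=-1

((1, 0, 1, 0, 0); (0, 0, 1, 1, 1); (1, 1, 0, 1, 1))


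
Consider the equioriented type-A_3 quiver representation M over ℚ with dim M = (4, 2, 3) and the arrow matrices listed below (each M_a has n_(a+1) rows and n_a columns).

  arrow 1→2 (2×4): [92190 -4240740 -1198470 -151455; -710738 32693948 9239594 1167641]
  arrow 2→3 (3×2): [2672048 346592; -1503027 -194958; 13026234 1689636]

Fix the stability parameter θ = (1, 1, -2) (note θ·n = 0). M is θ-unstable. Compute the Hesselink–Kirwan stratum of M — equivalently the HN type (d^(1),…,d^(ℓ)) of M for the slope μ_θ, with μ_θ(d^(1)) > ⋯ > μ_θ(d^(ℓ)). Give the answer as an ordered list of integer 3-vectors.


Barcode: M ≅ I[1,1]^3, I[1,3], I[2,2], I[3,3]^2. HN layers by μ_θ (3 steps, strictly decreasing):
  μ^(1)=1; μ^(2)=0; μ^(3)=-2

((3, 1, 0); (1, 1, 1); (0, 0, 2))


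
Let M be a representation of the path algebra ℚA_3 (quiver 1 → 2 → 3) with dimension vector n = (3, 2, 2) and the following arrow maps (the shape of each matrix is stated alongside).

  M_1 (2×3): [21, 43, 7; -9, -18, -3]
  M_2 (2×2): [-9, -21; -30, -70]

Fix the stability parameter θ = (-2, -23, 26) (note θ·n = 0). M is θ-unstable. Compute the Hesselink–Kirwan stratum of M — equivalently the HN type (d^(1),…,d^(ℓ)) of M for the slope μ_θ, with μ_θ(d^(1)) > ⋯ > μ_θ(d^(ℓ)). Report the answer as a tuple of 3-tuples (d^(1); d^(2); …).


Barcode: M ≅ I[1,1], I[1,2], I[1,3], I[3,3]. HN layers by μ_θ (3 steps, strictly decreasing):
  μ^(1)=26; μ^(2)=-2; μ^(3)=-25/2

((0, 0, 2); (1, 0, 0); (2, 2, 0))


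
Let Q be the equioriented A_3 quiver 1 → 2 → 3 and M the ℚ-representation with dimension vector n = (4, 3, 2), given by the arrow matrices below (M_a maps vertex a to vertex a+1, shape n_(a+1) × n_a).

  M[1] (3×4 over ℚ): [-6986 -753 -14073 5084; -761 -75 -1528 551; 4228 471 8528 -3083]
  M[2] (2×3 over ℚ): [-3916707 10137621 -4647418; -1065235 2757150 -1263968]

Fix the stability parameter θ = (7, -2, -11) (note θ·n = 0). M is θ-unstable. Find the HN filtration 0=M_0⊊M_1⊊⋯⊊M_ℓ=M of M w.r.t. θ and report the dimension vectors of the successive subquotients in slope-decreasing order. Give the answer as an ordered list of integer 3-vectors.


Via rank(M_{q-1}∘⋯∘M_p): M ≅ I[1,1], I[1,2], I[1,3]^2.
μ_θ-semistable layers: μ^(1)=7; μ^(2)=5/2; μ^(3)=-2

((1, 0, 0); (1, 1, 0); (2, 2, 2))


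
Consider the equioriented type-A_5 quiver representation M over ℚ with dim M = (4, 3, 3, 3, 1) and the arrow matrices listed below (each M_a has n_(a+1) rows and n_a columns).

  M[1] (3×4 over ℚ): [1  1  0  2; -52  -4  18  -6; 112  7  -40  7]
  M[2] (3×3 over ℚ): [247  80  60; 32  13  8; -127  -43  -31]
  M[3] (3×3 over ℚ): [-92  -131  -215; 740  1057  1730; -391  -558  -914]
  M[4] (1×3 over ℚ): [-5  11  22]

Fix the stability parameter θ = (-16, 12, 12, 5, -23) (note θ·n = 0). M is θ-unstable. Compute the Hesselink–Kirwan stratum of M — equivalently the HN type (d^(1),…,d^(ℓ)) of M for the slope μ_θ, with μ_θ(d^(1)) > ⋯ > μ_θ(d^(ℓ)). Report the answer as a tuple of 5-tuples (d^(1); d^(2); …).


Via rank(M_{q-1}∘⋯∘M_p): M ≅ I[1,1], I[1,4]^2, I[1,5].
μ_θ-semistable layers: μ^(1)=29/3; μ^(2)=3/2; μ^(3)=-16

((0, 2, 2, 2, 0); (0, 1, 1, 1, 1); (4, 0, 0, 0, 0))


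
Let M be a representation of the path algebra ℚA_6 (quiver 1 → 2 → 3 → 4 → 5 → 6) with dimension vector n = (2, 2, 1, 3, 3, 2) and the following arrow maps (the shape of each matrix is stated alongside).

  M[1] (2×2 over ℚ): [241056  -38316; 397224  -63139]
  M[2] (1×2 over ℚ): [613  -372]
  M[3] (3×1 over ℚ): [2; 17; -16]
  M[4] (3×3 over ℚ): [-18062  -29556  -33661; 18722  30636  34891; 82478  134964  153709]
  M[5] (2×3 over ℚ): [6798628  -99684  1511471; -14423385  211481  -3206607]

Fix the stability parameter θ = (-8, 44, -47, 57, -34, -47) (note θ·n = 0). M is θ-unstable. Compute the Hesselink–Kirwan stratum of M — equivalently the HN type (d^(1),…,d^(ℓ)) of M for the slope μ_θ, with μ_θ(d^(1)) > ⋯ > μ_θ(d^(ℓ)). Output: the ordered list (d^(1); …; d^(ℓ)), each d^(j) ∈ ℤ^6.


Via rank(M_{q-1}∘⋯∘M_p): M ≅ I[1,1], I[1,2], I[2,4], I[4,4], I[4,6], I[5,5], I[5,6].
μ_θ-semistable layers: μ^(1)=57; μ^(2)=44; μ^(3)=-3/2; μ^(4)=-8; μ^(5)=-34; μ^(6)=-81/2

((0, 0, 0, 2, 0, 0); (0, 1, 0, 0, 0, 0); (0, 1, 1, 0, 0, 0); (2, 0, 0, 1, 1, 1); (0, 0, 0, 0, 1, 0); (0, 0, 0, 0, 1, 1))


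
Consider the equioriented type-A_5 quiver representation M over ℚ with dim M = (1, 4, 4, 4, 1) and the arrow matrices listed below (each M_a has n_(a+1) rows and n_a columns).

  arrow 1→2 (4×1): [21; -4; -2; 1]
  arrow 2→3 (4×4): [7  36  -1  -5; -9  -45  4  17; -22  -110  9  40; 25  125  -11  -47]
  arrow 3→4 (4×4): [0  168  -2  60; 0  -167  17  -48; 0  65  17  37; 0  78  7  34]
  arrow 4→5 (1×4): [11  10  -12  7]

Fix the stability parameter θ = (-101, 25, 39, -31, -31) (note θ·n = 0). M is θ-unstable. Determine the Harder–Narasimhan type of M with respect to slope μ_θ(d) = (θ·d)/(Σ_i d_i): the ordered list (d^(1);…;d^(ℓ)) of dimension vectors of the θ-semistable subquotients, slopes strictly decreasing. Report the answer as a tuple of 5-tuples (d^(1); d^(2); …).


Interval decomposition of M: I[1,2], I[2,3], I[2,4], I[2,5], I[3,4], I[4,4].
HN type (ℓ=7): μ^(1)=39; μ^(2)=25; μ^(3)=11; μ^(4)=4; μ^(5)=1/2; μ^(6)=-31; μ^(7)=-101

((0, 0, 1, 0, 0); (0, 2, 0, 0, 0); (0, 1, 1, 1, 0); (0, 0, 1, 1, 0); (0, 1, 1, 1, 1); (0, 0, 0, 1, 0); (1, 0, 0, 0, 0))


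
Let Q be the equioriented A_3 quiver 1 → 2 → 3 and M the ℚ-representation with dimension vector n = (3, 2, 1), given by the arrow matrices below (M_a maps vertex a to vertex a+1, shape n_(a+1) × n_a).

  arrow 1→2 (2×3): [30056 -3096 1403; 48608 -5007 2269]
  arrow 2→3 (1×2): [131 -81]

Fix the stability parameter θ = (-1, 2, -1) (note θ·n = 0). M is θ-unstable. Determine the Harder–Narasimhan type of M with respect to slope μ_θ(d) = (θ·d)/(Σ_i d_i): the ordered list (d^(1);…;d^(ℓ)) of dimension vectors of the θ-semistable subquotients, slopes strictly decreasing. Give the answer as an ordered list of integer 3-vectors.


Interval decomposition of M: I[1,1], I[1,2], I[1,3].
HN type (ℓ=3): μ^(1)=2; μ^(2)=1/2; μ^(3)=-1

((0, 1, 0); (0, 1, 1); (3, 0, 0))


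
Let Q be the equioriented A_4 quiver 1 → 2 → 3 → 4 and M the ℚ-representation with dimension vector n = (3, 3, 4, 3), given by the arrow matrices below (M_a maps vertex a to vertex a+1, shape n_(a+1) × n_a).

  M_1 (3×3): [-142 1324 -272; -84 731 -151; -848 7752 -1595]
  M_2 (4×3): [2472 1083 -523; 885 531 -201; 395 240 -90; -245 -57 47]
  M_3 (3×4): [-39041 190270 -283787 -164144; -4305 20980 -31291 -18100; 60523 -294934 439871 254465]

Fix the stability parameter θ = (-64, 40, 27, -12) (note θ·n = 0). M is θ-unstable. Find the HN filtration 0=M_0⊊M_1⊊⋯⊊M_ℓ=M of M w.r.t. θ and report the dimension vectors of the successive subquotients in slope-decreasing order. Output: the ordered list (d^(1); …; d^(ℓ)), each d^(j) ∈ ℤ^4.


Barcode: M ≅ I[1,2], I[1,3], I[1,4], I[3,4]^2. HN layers by μ_θ (5 steps, strictly decreasing):
  μ^(1)=40; μ^(2)=67/2; μ^(3)=55/3; μ^(4)=15/2; μ^(5)=-64

((0, 1, 0, 0); (0, 1, 1, 0); (0, 1, 1, 1); (0, 0, 2, 2); (3, 0, 0, 0))


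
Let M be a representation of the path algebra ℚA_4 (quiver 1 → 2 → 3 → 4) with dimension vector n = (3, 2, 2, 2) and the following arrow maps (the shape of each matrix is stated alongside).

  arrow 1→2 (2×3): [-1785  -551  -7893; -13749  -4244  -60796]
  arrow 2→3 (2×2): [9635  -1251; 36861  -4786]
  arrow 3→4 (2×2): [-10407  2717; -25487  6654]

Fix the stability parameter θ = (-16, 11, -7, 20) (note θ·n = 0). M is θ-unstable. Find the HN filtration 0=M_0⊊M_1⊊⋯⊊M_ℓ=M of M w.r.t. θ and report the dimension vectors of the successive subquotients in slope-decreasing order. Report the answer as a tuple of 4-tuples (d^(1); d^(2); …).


Via rank(M_{q-1}∘⋯∘M_p): M ≅ I[1,1], I[1,4]^2.
μ_θ-semistable layers: μ^(1)=20; μ^(2)=2; μ^(3)=-16

((0, 0, 0, 2); (0, 2, 2, 0); (3, 0, 0, 0))
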